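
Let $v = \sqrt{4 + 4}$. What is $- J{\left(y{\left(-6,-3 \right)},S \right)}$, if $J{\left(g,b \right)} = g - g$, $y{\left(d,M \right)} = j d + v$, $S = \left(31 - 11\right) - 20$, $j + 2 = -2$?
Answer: $0$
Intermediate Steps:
$j = -4$ ($j = -2 - 2 = -4$)
$S = 0$ ($S = 20 - 20 = 0$)
$v = 2 \sqrt{2}$ ($v = \sqrt{8} = 2 \sqrt{2} \approx 2.8284$)
$y{\left(d,M \right)} = - 4 d + 2 \sqrt{2}$
$J{\left(g,b \right)} = 0$
$- J{\left(y{\left(-6,-3 \right)},S \right)} = \left(-1\right) 0 = 0$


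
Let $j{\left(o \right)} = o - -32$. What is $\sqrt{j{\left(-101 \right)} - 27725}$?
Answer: $i \sqrt{27794} \approx 166.72 i$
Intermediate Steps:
$j{\left(o \right)} = 32 + o$ ($j{\left(o \right)} = o + 32 = 32 + o$)
$\sqrt{j{\left(-101 \right)} - 27725} = \sqrt{\left(32 - 101\right) - 27725} = \sqrt{-69 - 27725} = \sqrt{-27794} = i \sqrt{27794}$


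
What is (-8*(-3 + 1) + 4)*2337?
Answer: 46740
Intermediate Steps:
(-8*(-3 + 1) + 4)*2337 = (-8*(-2) + 4)*2337 = (16 + 4)*2337 = 20*2337 = 46740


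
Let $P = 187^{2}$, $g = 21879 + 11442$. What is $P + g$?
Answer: $68290$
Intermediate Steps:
$g = 33321$
$P = 34969$
$P + g = 34969 + 33321 = 68290$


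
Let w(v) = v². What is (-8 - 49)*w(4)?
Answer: -912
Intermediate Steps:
(-8 - 49)*w(4) = (-8 - 49)*4² = -57*16 = -912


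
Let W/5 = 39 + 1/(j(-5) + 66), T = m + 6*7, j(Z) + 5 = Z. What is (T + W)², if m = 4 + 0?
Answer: 182277001/3136 ≈ 58124.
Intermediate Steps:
m = 4
j(Z) = -5 + Z
T = 46 (T = 4 + 6*7 = 4 + 42 = 46)
W = 10925/56 (W = 5*(39 + 1/((-5 - 5) + 66)) = 5*(39 + 1/(-10 + 66)) = 5*(39 + 1/56) = 5*(2185/56) = 10925/56 ≈ 195.09)
(T + W)² = (46 + 10925/56)² = (13501/56)² = 182277001/3136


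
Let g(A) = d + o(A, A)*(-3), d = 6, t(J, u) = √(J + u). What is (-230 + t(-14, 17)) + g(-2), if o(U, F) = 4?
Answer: -236 + √3 ≈ -234.27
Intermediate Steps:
g(A) = -6 (g(A) = 6 + 4*(-3) = 6 - 12 = -6)
(-230 + t(-14, 17)) + g(-2) = (-230 + √(-14 + 17)) - 6 = (-230 + √3) - 6 = -236 + √3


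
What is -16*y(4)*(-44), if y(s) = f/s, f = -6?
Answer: -1056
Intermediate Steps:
y(s) = -6/s
-16*y(4)*(-44) = -(-96)/4*(-44) = -16*(-3/2)*(-44) = 24*(-44) = -1056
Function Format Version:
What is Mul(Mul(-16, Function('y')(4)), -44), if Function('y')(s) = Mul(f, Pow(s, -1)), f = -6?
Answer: -1056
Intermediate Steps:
Function('y')(s) = Mul(-6, Pow(s, -1))
Mul(Mul(-16, Function('y')(4)), -44) = Mul(Mul(-16, Mul(-6, Pow(4, -1))), -44) = Mul(Mul(-16, Mul(-6, Rational(1, 4))), -44) = Mul(Mul(-16, Rational(-3, 2)), -44) = Mul(24, -44) = -1056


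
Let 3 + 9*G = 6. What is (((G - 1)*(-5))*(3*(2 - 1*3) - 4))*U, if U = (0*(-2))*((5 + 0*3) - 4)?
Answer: 0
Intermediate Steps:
G = ⅓ (G = -⅓ + (⅑)*6 = -⅓ + ⅔ = ⅓ ≈ 0.33333)
U = 0 (U = 0*((5 + 0) - 4) = 0*(5 - 4) = 0*1 = 0)
(((G - 1)*(-5))*(3*(2 - 1*3) - 4))*U = (((⅓ - 1)*(-5))*(3*(2 - 1*3) - 4))*0 = ((-⅔*(-5))*(3*(2 - 3) - 4))*0 = (10*(3*(-1) - 4)/3)*0 = (10*(-3 - 4)/3)*0 = ((10/3)*(-7))*0 = -70/3*0 = 0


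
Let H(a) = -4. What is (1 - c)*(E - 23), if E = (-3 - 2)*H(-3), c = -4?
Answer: -15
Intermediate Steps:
E = 20 (E = (-3 - 2)*(-4) = -5*(-4) = 20)
(1 - c)*(E - 23) = (1 - 1*(-4))*(20 - 23) = (1 + 4)*(-3) = 5*(-3) = -15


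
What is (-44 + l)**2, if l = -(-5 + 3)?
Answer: 1764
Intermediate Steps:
l = 2 (l = -1*(-2) = 2)
(-44 + l)**2 = (-44 + 2)**2 = (-42)**2 = 1764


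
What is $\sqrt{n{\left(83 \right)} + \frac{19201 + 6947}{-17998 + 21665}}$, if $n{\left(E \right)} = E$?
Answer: $\frac{\sqrt{1211976503}}{3667} \approx 9.4937$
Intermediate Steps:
$\sqrt{n{\left(83 \right)} + \frac{19201 + 6947}{-17998 + 21665}} = \sqrt{83 + \frac{19201 + 6947}{-17998 + 21665}} = \sqrt{83 + \frac{26148}{3667}} = \sqrt{\frac{330509}{3667}} = \frac{\sqrt{1211976503}}{3667}$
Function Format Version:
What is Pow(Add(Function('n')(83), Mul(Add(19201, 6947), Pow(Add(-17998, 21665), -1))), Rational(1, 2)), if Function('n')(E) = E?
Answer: Mul(Rational(1, 3667), Pow(1211976503, Rational(1, 2))) ≈ 9.4937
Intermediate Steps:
Pow(Add(Function('n')(83), Mul(Add(19201, 6947), Pow(Add(-17998, 21665), -1))), Rational(1, 2)) = Pow(Add(83, Mul(Add(19201, 6947), Pow(Add(-17998, 21665), -1))), Rational(1, 2)) = Pow(Add(83, Mul(26148, Pow(3667, -1))), Rational(1, 2)) = Pow(Add(83, Mul(26148, Rational(1, 3667))), Rational(1, 2)) = Pow(Add(83, Rational(26148, 3667)), Rational(1, 2)) = Pow(Rational(330509, 3667), Rational(1, 2)) = Mul(Rational(1, 3667), Pow(1211976503, Rational(1, 2)))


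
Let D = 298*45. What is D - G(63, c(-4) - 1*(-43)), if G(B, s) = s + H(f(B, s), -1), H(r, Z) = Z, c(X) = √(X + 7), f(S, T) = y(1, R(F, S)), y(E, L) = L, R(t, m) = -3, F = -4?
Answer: 13368 - √3 ≈ 13366.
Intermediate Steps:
f(S, T) = -3
c(X) = √(7 + X)
D = 13410
G(B, s) = -1 + s (G(B, s) = s - 1 = -1 + s)
D - G(63, c(-4) - 1*(-43)) = 13410 - (-1 + (√(7 - 4) - 1*(-43))) = 13410 - (-1 + (√3 + 43)) = 13410 - (-1 + (43 + √3)) = 13410 - (42 + √3) = 13410 + (-42 - √3) = 13368 - √3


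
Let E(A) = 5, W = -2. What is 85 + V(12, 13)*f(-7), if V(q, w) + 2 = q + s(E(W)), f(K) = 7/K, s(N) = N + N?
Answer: 65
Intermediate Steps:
s(N) = 2*N
V(q, w) = 8 + q (V(q, w) = -2 + (q + 2*5) = -2 + (q + 10) = -2 + (10 + q) = 8 + q)
85 + V(12, 13)*f(-7) = 85 + (8 + 12)*(7/(-7)) = 85 + 20*(7*(-⅐)) = 85 + 20*(-1) = 85 - 20 = 65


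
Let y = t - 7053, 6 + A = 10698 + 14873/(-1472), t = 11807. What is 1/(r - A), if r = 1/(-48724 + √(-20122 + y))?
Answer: -6868512010215290048/73368731519455056046723 + 541696*I*√3842/73368731519455056046723 ≈ -9.3616e-5 + 4.5764e-16*I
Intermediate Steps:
A = 15723751/1472 (A = -6 + (10698 + 14873/(-1472)) = -6 + (10698 + 14873*(-1/1472)) = -6 + (10698 - 14873/1472) = -6 + 15732583/1472 = 15723751/1472 ≈ 10682.)
y = 4754 (y = 11807 - 7053 = 4754)
r = 1/(-48724 + 2*I*√3842) (r = 1/(-48724 + √(-20122 + 4754)) = 1/(-48724 + √(-15368)) = 1/(-48724 + 2*I*√3842) ≈ -2.0524e-5 - 5.222e-8*I)
1/(r - A) = 1/((-12181/593510886 - I*√3842/1187021772) - 1*15723751/1472) = 1/((-12181/593510886 - I*√3842/1187021772) - 15723751/1472) = 1/(-4666108702591909/436824012096 - I*√3842/1187021772)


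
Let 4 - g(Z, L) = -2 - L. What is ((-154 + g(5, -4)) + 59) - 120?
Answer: -213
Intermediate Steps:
g(Z, L) = 6 + L (g(Z, L) = 4 - (-2 - L) = 4 + (2 + L) = 6 + L)
((-154 + g(5, -4)) + 59) - 120 = ((-154 + (6 - 4)) + 59) - 120 = ((-154 + 2) + 59) - 120 = (-152 + 59) - 120 = -93 - 120 = -213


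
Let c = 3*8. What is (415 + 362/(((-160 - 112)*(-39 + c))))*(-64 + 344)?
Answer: 5927467/51 ≈ 1.1622e+5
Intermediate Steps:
c = 24
(415 + 362/(((-160 - 112)*(-39 + c))))*(-64 + 344) = (415 + 362/(((-160 - 112)*(-39 + 24))))*(-64 + 344) = (415 + 362/((-272*(-15))))*280 = (415 + 362/4080)*280 = (415 + 362*(1/4080))*280 = (415 + 181/2040)*280 = (846781/2040)*280 = 5927467/51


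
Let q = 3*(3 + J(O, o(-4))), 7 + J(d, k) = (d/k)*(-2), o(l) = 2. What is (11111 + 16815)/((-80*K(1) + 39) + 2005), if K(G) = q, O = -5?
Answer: 13963/902 ≈ 15.480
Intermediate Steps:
J(d, k) = -7 - 2*d/k (J(d, k) = -7 + (d/k)*(-2) = -7 - 2*d/k)
q = 3 (q = 3*(3 + (-7 - 2*(-5)/2)) = 3*(3 + (-7 - 2*(-5)*½)) = 3*(3 + (-7 + 5)) = 3*(3 - 2) = 3*1 = 3)
K(G) = 3
(11111 + 16815)/((-80*K(1) + 39) + 2005) = (11111 + 16815)/((-80*3 + 39) + 2005) = 27926/((-240 + 39) + 2005) = 27926/(-201 + 2005) = 27926/1804 = 27926*(1/1804) = 13963/902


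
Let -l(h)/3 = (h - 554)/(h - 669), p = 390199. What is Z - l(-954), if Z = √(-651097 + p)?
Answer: 1508/541 + I*√260898 ≈ 2.7874 + 510.78*I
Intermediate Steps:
l(h) = -3*(-554 + h)/(-669 + h) (l(h) = -3*(h - 554)/(h - 669) = -3*(-554 + h)/(-669 + h))
Z = I*√260898 (Z = √(-651097 + 390199) = √(-260898) = I*√260898 ≈ 510.78*I)
Z - l(-954) = I*√260898 - 3*(554 - 1*(-954))/(-669 - 954) = I*√260898 - 3*(554 + 954)/(-1623) = I*√260898 - 3*(-1)*1508/1623 = I*√260898 - 1*(-1508/541) = I*√260898 + 1508/541 = 1508/541 + I*√260898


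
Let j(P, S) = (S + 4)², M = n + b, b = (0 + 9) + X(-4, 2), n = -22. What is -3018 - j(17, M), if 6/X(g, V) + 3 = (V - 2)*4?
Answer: -3139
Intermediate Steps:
X(g, V) = 6/(-11 + 4*V) (X(g, V) = 6/(-3 + (V - 2)*4) = 6/(-3 + (-2 + V)*4) = 6/(-3 + (-8 + 4*V)) = 6/(-11 + 4*V))
b = 7 (b = (0 + 9) + 6/(-11 + 4*2) = 9 + 6/(-11 + 8) = 9 + 6/(-3) = 9 + 6*(-⅓) = 9 - 2 = 7)
M = -15 (M = -22 + 7 = -15)
j(P, S) = (4 + S)²
-3018 - j(17, M) = -3018 - (4 - 15)² = -3018 - 1*(-11)² = -3018 - 1*121 = -3018 - 121 = -3139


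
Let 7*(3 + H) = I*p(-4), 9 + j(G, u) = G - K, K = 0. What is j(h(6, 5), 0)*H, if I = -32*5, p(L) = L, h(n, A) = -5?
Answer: -1238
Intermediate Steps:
I = -160
j(G, u) = -9 + G (j(G, u) = -9 + (G - 1*0) = -9 + (G + 0) = -9 + G)
H = 619/7 (H = -3 + (-160*(-4))/7 = -3 + (⅐)*640 = -3 + 640/7 = 619/7 ≈ 88.429)
j(h(6, 5), 0)*H = (-9 - 5)*(619/7) = -14*619/7 = -1238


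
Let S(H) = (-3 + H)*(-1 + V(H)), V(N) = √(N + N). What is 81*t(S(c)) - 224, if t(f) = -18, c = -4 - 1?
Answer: -1682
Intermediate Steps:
c = -5
V(N) = √2*√N (V(N) = √(2*N) = √2*√N)
S(H) = (-1 + √2*√H)*(-3 + H) (S(H) = (-3 + H)*(-1 + √2*√H) = (-1 + √2*√H)*(-3 + H))
81*t(S(c)) - 224 = 81*(-18) - 224 = -1458 - 224 = -1682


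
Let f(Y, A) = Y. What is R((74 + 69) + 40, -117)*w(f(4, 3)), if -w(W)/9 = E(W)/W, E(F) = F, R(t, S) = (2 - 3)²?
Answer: -9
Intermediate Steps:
R(t, S) = 1 (R(t, S) = (-1)² = 1)
w(W) = -9 (w(W) = -9*W/W = -9*1 = -9)
R((74 + 69) + 40, -117)*w(f(4, 3)) = 1*(-9) = -9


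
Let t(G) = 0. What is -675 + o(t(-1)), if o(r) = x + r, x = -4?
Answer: -679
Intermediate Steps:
o(r) = -4 + r
-675 + o(t(-1)) = -675 + (-4 + 0) = -675 - 4 = -679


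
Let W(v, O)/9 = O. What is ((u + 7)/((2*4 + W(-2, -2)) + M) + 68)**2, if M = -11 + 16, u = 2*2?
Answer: 108241/25 ≈ 4329.6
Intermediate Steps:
u = 4
W(v, O) = 9*O
M = 5
((u + 7)/((2*4 + W(-2, -2)) + M) + 68)**2 = ((4 + 7)/((2*4 + 9*(-2)) + 5) + 68)**2 = (11/((8 - 18) + 5) + 68)**2 = (11/(-10 + 5) + 68)**2 = (11/(-5) + 68)**2 = (11*(-1/5) + 68)**2 = (-11/5 + 68)**2 = (329/5)**2 = 108241/25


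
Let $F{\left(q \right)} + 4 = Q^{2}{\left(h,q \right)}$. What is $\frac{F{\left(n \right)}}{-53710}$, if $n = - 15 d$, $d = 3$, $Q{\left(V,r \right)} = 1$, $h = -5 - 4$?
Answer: $\frac{3}{53710} \approx 5.5855 \cdot 10^{-5}$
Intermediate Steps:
$h = -9$ ($h = -5 - 4 = -9$)
$n = -45$ ($n = \left(-15\right) 3 = -45$)
$F{\left(q \right)} = -3$ ($F{\left(q \right)} = -4 + 1^{2} = -4 + 1 = -3$)
$\frac{F{\left(n \right)}}{-53710} = - \frac{3}{-53710} = \left(-3\right) \left(- \frac{1}{53710}\right) = \frac{3}{53710}$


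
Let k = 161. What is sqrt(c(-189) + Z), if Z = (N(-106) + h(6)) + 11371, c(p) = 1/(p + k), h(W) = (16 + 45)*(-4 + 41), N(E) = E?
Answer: sqrt(2650305)/14 ≈ 116.28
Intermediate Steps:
h(W) = 2257 (h(W) = 61*37 = 2257)
c(p) = 1/(161 + p) (c(p) = 1/(p + 161) = 1/(161 + p))
Z = 13522 (Z = (-106 + 2257) + 11371 = 2151 + 11371 = 13522)
sqrt(c(-189) + Z) = sqrt(1/(161 - 189) + 13522) = sqrt(1/(-28) + 13522) = sqrt(-1/28 + 13522) = sqrt(378615/28) = sqrt(2650305)/14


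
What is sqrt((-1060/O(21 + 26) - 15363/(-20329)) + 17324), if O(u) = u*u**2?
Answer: 7*sqrt(713007744753027579)/44906761 ≈ 131.62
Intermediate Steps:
O(u) = u**3
sqrt((-1060/O(21 + 26) - 15363/(-20329)) + 17324) = sqrt((-1060/(21 + 26)**3 - 15363/(-20329)) + 17324) = sqrt((-1060/(47**3) - 15363*(-1/20329)) + 17324) = sqrt((-1060/103823 + 15363/20329) + 17324) = sqrt(1573484009/2110617767 + 17324) = sqrt(36565915679517/2110617767) = 7*sqrt(713007744753027579)/44906761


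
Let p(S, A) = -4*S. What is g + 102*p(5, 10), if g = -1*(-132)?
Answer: -1908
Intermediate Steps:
g = 132
g + 102*p(5, 10) = 132 + 102*(-4*5) = 132 + 102*(-20) = 132 - 2040 = -1908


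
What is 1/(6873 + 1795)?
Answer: 1/8668 ≈ 0.00011537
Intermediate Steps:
1/(6873 + 1795) = 1/8668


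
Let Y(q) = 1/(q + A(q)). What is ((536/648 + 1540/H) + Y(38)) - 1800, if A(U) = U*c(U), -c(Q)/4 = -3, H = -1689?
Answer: -40552048343/22527882 ≈ -1800.1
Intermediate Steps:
c(Q) = 12 (c(Q) = -4*(-3) = 12)
A(U) = 12*U (A(U) = U*12 = 12*U)
Y(q) = 1/(13*q) (Y(q) = 1/(q + 12*q) = 1/(13*q))
((536/648 + 1540/H) + Y(38)) - 1800 = ((536/648 + 1540/(-1689)) + (1/13)/38) - 1800 = ((536*(1/648) + 1540*(-1/1689)) + (1/13)*(1/38)) - 1800 = ((67/81 - 1540/1689) + 1/494) - 1800 = (-3859/45603 + 1/494) - 1800 = -1860743/22527882 - 1800 = -40552048343/22527882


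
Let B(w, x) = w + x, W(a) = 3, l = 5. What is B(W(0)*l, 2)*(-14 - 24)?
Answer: -646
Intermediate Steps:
B(W(0)*l, 2)*(-14 - 24) = (3*5 + 2)*(-14 - 24) = (15 + 2)*(-38) = 17*(-38) = -646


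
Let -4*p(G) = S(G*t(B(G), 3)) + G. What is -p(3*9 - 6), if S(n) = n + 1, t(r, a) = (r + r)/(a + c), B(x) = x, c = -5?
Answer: -419/4 ≈ -104.75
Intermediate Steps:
t(r, a) = 2*r/(-5 + a) (t(r, a) = (r + r)/(a - 5) = (2*r)/(-5 + a) = 2*r/(-5 + a))
S(n) = 1 + n
p(G) = -¼ - G/4 + G²/4 (p(G) = -((1 + G*(2*G/(-5 + 3))) + G)/4 = -((1 + G*(2*G/(-2))) + G)/4 = -((1 + G*(2*G*(-½))) + G)/4 = -((1 + G*(-G)) + G)/4 = -((1 - G²) + G)/4 = -(1 + G - G²)/4 = -¼ - G/4 + G²/4)
-p(3*9 - 6) = -(-¼ - (3*9 - 6)/4 + (3*9 - 6)²/4) = -(-¼ - (27 - 6)/4 + (27 - 6)²/4) = -(-¼ - ¼*21 + (¼)*21²) = -(-¼ - 21/4 + (¼)*441) = -(-¼ - 21/4 + 441/4) = -1*419/4 = -419/4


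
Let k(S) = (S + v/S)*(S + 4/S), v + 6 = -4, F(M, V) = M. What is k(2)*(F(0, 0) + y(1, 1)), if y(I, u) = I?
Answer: -12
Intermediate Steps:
v = -10 (v = -6 - 4 = -10)
k(S) = (S - 10/S)*(S + 4/S)
k(2)*(F(0, 0) + y(1, 1)) = (-6 + 2**2 - 40/2**2)*(0 + 1) = (-6 + 4 - 40*1/4)*1 = (-6 + 4 - 10)*1 = -12*1 = -12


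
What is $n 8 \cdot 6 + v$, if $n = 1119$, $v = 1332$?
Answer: $55044$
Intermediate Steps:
$n 8 \cdot 6 + v = 1119 \cdot 8 \cdot 6 + 1332 = 1119 \cdot 48 + 1332 = 53712 + 1332 = 55044$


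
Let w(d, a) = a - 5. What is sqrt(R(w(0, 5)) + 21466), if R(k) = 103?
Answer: sqrt(21569) ≈ 146.86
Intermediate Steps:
w(d, a) = -5 + a
sqrt(R(w(0, 5)) + 21466) = sqrt(103 + 21466) = sqrt(21569)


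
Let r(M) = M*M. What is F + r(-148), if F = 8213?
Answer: 30117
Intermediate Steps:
r(M) = M²
F + r(-148) = 8213 + (-148)² = 8213 + 21904 = 30117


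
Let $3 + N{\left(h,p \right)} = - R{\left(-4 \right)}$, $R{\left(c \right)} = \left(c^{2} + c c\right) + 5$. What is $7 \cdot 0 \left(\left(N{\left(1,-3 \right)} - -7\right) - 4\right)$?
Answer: $0$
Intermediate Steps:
$R{\left(c \right)} = 5 + 2 c^{2}$ ($R{\left(c \right)} = \left(c^{2} + c^{2}\right) + 5 = 2 c^{2} + 5 = 5 + 2 c^{2}$)
$N{\left(h,p \right)} = -40$ ($N{\left(h,p \right)} = -3 - \left(5 + 2 \left(-4\right)^{2}\right) = -3 - \left(5 + 2 \cdot 16\right) = -3 - \left(5 + 32\right) = -3 - 37 = -40$)
$7 \cdot 0 \left(\left(N{\left(1,-3 \right)} - -7\right) - 4\right) = 7 \cdot 0 \left(\left(-40 - -7\right) - 4\right) = 0 \left(\left(-40 + 7\right) - 4\right) = 0 \left(-33 - 4\right) = 0 \left(-37\right) = 0$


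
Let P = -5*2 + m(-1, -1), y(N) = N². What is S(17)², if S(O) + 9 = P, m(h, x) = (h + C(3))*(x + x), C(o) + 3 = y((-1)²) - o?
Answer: 49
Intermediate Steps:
C(o) = -2 - o (C(o) = -3 + (((-1)²)² - o) = -3 + (1² - o) = -3 + (1 - o) = -2 - o)
m(h, x) = 2*x*(-5 + h) (m(h, x) = (h + (-2 - 1*3))*(x + x) = (h + (-2 - 3))*(2*x) = (h - 5)*(2*x) = (-5 + h)*(2*x) = 2*x*(-5 + h))
P = 2 (P = -5*2 + 2*(-1)*(-5 - 1) = -10 + 2*(-1)*(-6) = -10 + 12 = 2)
S(O) = -7 (S(O) = -9 + 2 = -7)
S(17)² = (-7)² = 49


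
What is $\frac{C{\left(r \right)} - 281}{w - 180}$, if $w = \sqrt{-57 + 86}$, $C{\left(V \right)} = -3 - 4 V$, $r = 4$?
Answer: $\frac{54000}{32371} + \frac{300 \sqrt{29}}{32371} \approx 1.7181$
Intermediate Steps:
$w = \sqrt{29} \approx 5.3852$
$\frac{C{\left(r \right)} - 281}{w - 180} = \frac{\left(-3 - 16\right) - 281}{\sqrt{29} - 180} = \frac{\left(-3 - 16\right) - 281}{-180 + \sqrt{29}} = \frac{-19 - 281}{-180 + \sqrt{29}} = - \frac{300}{-180 + \sqrt{29}}$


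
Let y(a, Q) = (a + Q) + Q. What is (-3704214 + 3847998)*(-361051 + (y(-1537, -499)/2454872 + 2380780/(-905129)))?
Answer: -14418883198776477121299/277746979811 ≈ -5.1914e+10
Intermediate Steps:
y(a, Q) = a + 2*Q (y(a, Q) = (Q + a) + Q = a + 2*Q)
(-3704214 + 3847998)*(-361051 + (y(-1537, -499)/2454872 + 2380780/(-905129))) = (-3704214 + 3847998)*(-361051 + ((-1537 + 2*(-499))/2454872 + 2380780/(-905129))) = 143784*(-361051 + ((-1537 - 998)*(1/2454872) + 2380780*(-1/905129))) = 143784*(-361051 + (-2535*1/2454872 - 2380780/905129)) = 143784*(-361051 + (-2535/2454872 - 2380780/905129)) = 143784*(-361051 - 5846804662175/2221975838488) = 143784*(-802252445266593063/2221975838488) = -14418883198776477121299/277746979811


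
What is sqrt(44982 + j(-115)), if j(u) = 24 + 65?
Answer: sqrt(45071) ≈ 212.30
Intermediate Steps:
j(u) = 89
sqrt(44982 + j(-115)) = sqrt(44982 + 89) = sqrt(45071)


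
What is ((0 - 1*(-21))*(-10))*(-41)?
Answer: 8610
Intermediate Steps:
((0 - 1*(-21))*(-10))*(-41) = ((0 + 21)*(-10))*(-41) = (21*(-10))*(-41) = -210*(-41) = 8610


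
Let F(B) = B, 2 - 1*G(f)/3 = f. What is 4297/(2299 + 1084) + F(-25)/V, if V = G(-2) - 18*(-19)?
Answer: 1436563/1197582 ≈ 1.1996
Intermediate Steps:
G(f) = 6 - 3*f
V = 354 (V = (6 - 3*(-2)) - 18*(-19) = (6 + 6) + 342 = 12 + 342 = 354)
4297/(2299 + 1084) + F(-25)/V = 4297/(2299 + 1084) - 25/354 = 4297/3383 - 25*1/354 = 4297*(1/3383) - 25/354 = 4297/3383 - 25/354 = 1436563/1197582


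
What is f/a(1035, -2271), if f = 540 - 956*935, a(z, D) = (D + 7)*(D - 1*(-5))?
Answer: -111665/641278 ≈ -0.17413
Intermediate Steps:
a(z, D) = (5 + D)*(7 + D) (a(z, D) = (7 + D)*(D + 5) = (7 + D)*(5 + D) = (5 + D)*(7 + D))
f = -893320 (f = 540 - 893860 = -893320)
f/a(1035, -2271) = -893320/(35 + (-2271)**2 + 12*(-2271)) = -893320/(35 + 5157441 - 27252) = -893320/5130224 = -893320*1/5130224 = -111665/641278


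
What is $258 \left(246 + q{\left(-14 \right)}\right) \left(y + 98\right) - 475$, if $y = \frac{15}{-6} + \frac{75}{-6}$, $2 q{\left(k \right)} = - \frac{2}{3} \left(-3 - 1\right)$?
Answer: $5295921$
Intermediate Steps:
$q{\left(k \right)} = \frac{4}{3}$ ($q{\left(k \right)} = \frac{- \frac{2}{3} \left(-3 - 1\right)}{2} = \frac{\left(-2\right) \frac{1}{3} \left(-4\right)}{2} = \frac{\left(- \frac{2}{3}\right) \left(-4\right)}{2} = \frac{1}{2} \cdot \frac{8}{3} = \frac{4}{3}$)
$y = -15$ ($y = 15 \left(- \frac{1}{6}\right) + 75 \left(- \frac{1}{6}\right) = - \frac{5}{2} - \frac{25}{2} = -15$)
$258 \left(246 + q{\left(-14 \right)}\right) \left(y + 98\right) - 475 = 258 \left(246 + \frac{4}{3}\right) \left(-15 + 98\right) - 475 = 258 \cdot \frac{742}{3} \cdot 83 - 475 = 258 \cdot \frac{61586}{3} - 475 = 5296396 - 475 = 5295921$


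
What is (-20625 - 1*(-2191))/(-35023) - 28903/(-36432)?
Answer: 1683857257/1275957936 ≈ 1.3197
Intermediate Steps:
(-20625 - 1*(-2191))/(-35023) - 28903/(-36432) = (-20625 + 2191)*(-1/35023) - 28903*(-1/36432) = -18434*(-1/35023) + 28903/36432 = 18434/35023 + 28903/36432 = 1683857257/1275957936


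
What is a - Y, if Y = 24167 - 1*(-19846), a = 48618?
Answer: 4605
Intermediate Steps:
Y = 44013 (Y = 24167 + 19846 = 44013)
a - Y = 48618 - 1*44013 = 48618 - 44013 = 4605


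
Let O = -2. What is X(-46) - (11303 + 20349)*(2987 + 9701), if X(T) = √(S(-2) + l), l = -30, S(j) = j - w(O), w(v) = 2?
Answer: -401600576 + I*√34 ≈ -4.016e+8 + 5.831*I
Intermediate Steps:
S(j) = -2 + j (S(j) = j - 1*2 = j - 2 = -2 + j)
X(T) = I*√34 (X(T) = √((-2 - 2) - 30) = √(-4 - 30) = √(-34) = I*√34)
X(-46) - (11303 + 20349)*(2987 + 9701) = I*√34 - (11303 + 20349)*(2987 + 9701) = I*√34 - 31652*12688 = I*√34 - 1*401600576 = I*√34 - 401600576 = -401600576 + I*√34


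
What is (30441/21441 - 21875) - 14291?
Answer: -258468255/7147 ≈ -36165.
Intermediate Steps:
(30441/21441 - 21875) - 14291 = (30441*(1/21441) - 21875) - 14291 = (10147/7147 - 21875) - 14291 = -156330478/7147 - 14291 = -258468255/7147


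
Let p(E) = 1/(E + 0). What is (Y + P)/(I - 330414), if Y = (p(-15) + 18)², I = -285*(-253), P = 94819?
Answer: -21406636/58119525 ≈ -0.36832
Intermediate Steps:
p(E) = 1/E
I = 72105
Y = 72361/225 (Y = (1/(-15) + 18)² = (-1/15 + 18)² = (269/15)² = 72361/225 ≈ 321.60)
(Y + P)/(I - 330414) = (72361/225 + 94819)/(72105 - 330414) = (21406636/225)/(-258309) = (21406636/225)*(-1/258309) = -21406636/58119525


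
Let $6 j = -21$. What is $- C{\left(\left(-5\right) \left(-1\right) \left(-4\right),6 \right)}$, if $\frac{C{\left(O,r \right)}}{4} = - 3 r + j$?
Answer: $86$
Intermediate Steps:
$j = - \frac{7}{2}$ ($j = \frac{1}{6} \left(-21\right) = - \frac{7}{2} \approx -3.5$)
$C{\left(O,r \right)} = -14 - 12 r$ ($C{\left(O,r \right)} = 4 \left(- 3 r - \frac{7}{2}\right) = 4 \left(- \frac{7}{2} - 3 r\right) = -14 - 12 r$)
$- C{\left(\left(-5\right) \left(-1\right) \left(-4\right),6 \right)} = - (-14 - 72) = \left(-1\right) \left(-86\right) = 86$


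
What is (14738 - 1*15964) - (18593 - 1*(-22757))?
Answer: -42576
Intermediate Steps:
(14738 - 1*15964) - (18593 - 1*(-22757)) = (14738 - 15964) - (18593 + 22757) = -1226 - 1*41350 = -1226 - 41350 = -42576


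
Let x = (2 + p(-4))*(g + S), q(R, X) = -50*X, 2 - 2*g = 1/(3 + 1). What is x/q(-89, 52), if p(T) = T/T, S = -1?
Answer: 3/20800 ≈ 0.00014423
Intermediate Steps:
g = 7/8 (g = 1 - 1/(2*(3 + 1)) = 1 - ½/4 = 1 - ½*¼ = 1 - ⅛ = 7/8 ≈ 0.87500)
p(T) = 1
x = -3/8 (x = (2 + 1)*(7/8 - 1) = 3*(-⅛) = -3/8 ≈ -0.37500)
x/q(-89, 52) = -3/(8*((-50*52))) = -3/8/(-2600) = -3/8*(-1/2600) = 3/20800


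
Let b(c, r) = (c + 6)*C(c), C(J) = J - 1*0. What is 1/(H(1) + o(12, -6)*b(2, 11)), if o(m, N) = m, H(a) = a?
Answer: 1/193 ≈ 0.0051813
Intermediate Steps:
C(J) = J (C(J) = J + 0 = J)
b(c, r) = c*(6 + c) (b(c, r) = (c + 6)*c = (6 + c)*c = c*(6 + c))
1/(H(1) + o(12, -6)*b(2, 11)) = 1/(1 + 12*(2*(6 + 2))) = 1/(1 + 12*(2*8)) = 1/(1 + 12*16) = 1/(1 + 192) = 1/193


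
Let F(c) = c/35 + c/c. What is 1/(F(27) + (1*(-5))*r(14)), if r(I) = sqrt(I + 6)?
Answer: -1085/304328 - 6125*sqrt(5)/304328 ≈ -0.048569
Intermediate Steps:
F(c) = 1 + c/35 (F(c) = c*(1/35) + 1 = c/35 + 1 = 1 + c/35)
r(I) = sqrt(6 + I)
1/(F(27) + (1*(-5))*r(14)) = 1/((1 + (1/35)*27) + (1*(-5))*sqrt(6 + 14)) = 1/((1 + 27/35) - 10*sqrt(5)) = 1/(62/35 - 10*sqrt(5))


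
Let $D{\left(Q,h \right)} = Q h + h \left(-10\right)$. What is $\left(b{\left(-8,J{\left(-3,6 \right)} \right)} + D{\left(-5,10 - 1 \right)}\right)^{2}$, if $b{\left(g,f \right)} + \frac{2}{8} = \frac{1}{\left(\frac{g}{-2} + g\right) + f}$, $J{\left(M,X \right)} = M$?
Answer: $\frac{14371681}{784} \approx 18331.0$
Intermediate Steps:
$b{\left(g,f \right)} = - \frac{1}{4} + \frac{1}{f + \frac{g}{2}}$ ($b{\left(g,f \right)} = - \frac{1}{4} + \frac{1}{\left(\frac{g}{-2} + g\right) + f} = - \frac{1}{4} + \frac{1}{\left(g \left(- \frac{1}{2}\right) + g\right) + f} = - \frac{1}{4} + \frac{1}{\left(- \frac{g}{2} + g\right) + f} = - \frac{1}{4} + \frac{1}{\frac{g}{2} + f} = - \frac{1}{4} + \frac{1}{f + \frac{g}{2}}$)
$D{\left(Q,h \right)} = - 10 h + Q h$ ($D{\left(Q,h \right)} = Q h - 10 h = - 10 h + Q h$)
$\left(b{\left(-8,J{\left(-3,6 \right)} \right)} + D{\left(-5,10 - 1 \right)}\right)^{2} = \left(\frac{8 - -8 - -6}{4 \left(-8 + 2 \left(-3\right)\right)} + \left(10 - 1\right) \left(-10 - 5\right)\right)^{2} = \left(\frac{8 + 8 + 6}{4 \left(-8 - 6\right)} + \left(10 - 1\right) \left(-15\right)\right)^{2} = \left(\frac{1}{4} \frac{1}{-14} \cdot 22 + 9 \left(-15\right)\right)^{2} = \left(\frac{1}{4} \left(- \frac{1}{14}\right) 22 - 135\right)^{2} = \left(- \frac{11}{28} - 135\right)^{2} = \left(- \frac{3791}{28}\right)^{2} = \frac{14371681}{784}$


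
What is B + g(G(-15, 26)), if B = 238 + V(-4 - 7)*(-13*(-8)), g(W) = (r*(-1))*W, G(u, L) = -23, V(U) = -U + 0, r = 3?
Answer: 1451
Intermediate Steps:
V(U) = -U
g(W) = -3*W (g(W) = (3*(-1))*W = -3*W)
B = 1382 (B = 238 + (-(-4 - 7))*(-13*(-8)) = 238 - 1*(-11)*104 = 238 + 11*104 = 238 + 1144 = 1382)
B + g(G(-15, 26)) = 1382 - 3*(-23) = 1382 + 69 = 1451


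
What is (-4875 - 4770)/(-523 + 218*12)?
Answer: -9645/2093 ≈ -4.6082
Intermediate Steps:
(-4875 - 4770)/(-523 + 218*12) = -9645/(-523 + 2616) = -9645/2093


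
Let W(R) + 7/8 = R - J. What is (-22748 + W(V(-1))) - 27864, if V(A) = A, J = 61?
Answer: -405399/8 ≈ -50675.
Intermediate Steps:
W(R) = -495/8 + R (W(R) = -7/8 + (R - 1*61) = -7/8 + (R - 61) = -7/8 + (-61 + R) = -495/8 + R)
(-22748 + W(V(-1))) - 27864 = (-22748 + (-495/8 - 1)) - 27864 = (-22748 - 503/8) - 27864 = -182487/8 - 27864 = -405399/8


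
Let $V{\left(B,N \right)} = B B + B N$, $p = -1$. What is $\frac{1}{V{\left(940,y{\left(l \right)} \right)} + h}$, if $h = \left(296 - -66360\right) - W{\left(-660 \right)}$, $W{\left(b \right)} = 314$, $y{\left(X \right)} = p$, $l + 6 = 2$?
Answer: $\frac{1}{949002} \approx 1.0537 \cdot 10^{-6}$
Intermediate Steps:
$l = -4$ ($l = -6 + 2 = -4$)
$y{\left(X \right)} = -1$
$V{\left(B,N \right)} = B^{2} + B N$
$h = 66342$ ($h = \left(296 - -66360\right) - 314 = \left(296 + 66360\right) - 314 = 66656 - 314 = 66342$)
$\frac{1}{V{\left(940,y{\left(l \right)} \right)} + h} = \frac{1}{940 \left(940 - 1\right) + 66342} = \frac{1}{940 \cdot 939 + 66342} = \frac{1}{882660 + 66342} = \frac{1}{949002}$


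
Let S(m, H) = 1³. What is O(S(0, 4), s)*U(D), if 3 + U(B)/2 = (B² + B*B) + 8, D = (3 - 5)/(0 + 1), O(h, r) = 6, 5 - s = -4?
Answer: 156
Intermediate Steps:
s = 9 (s = 5 - 1*(-4) = 5 + 4 = 9)
S(m, H) = 1
D = -2 (D = -2/1 = -2*1 = -2)
U(B) = 10 + 4*B² (U(B) = -6 + 2*((B² + B*B) + 8) = -6 + 2*((B² + B²) + 8) = -6 + 2*(2*B² + 8) = -6 + 2*(8 + 2*B²) = -6 + (16 + 4*B²) = 10 + 4*B²)
O(S(0, 4), s)*U(D) = 6*(10 + 4*(-2)²) = 6*(10 + 4*4) = 6*(10 + 16) = 6*26 = 156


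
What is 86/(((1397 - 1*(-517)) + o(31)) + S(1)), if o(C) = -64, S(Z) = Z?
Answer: 86/1851 ≈ 0.046461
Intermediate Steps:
86/(((1397 - 1*(-517)) + o(31)) + S(1)) = 86/(((1397 - 1*(-517)) - 64) + 1) = 86/(((1397 + 517) - 64) + 1) = 86/((1914 - 64) + 1) = 86/(1850 + 1) = 86/1851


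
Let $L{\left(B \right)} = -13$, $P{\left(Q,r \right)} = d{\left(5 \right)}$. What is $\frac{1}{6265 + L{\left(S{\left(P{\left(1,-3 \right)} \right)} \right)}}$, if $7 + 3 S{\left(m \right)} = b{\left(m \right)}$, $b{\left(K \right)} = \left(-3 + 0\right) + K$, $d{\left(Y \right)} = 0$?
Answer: $\frac{1}{6252} \approx 0.00015995$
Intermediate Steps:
$b{\left(K \right)} = -3 + K$
$P{\left(Q,r \right)} = 0$
$S{\left(m \right)} = - \frac{10}{3} + \frac{m}{3}$ ($S{\left(m \right)} = - \frac{7}{3} + \frac{-3 + m}{3} = - \frac{7}{3} + \left(-1 + \frac{m}{3}\right) = - \frac{10}{3} + \frac{m}{3}$)
$\frac{1}{6265 + L{\left(S{\left(P{\left(1,-3 \right)} \right)} \right)}} = \frac{1}{6265 - 13} = \frac{1}{6252}$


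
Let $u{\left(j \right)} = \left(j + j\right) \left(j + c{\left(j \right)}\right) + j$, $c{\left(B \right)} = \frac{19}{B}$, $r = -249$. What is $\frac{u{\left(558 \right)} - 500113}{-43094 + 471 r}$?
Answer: $- \frac{123211}{160373} \approx -0.76828$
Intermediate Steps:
$u{\left(j \right)} = j + 2 j \left(j + \frac{19}{j}\right)$ ($u{\left(j \right)} = \left(j + j\right) \left(j + \frac{19}{j}\right) + j = 2 j \left(j + \frac{19}{j}\right) + j = j + 2 j \left(j + \frac{19}{j}\right)$)
$\frac{u{\left(558 \right)} - 500113}{-43094 + 471 r} = \frac{\left(38 + 558 \left(1 + 2 \cdot 558\right)\right) - 500113}{-43094 + 471 \left(-249\right)} = \frac{\left(38 + 558 \left(1 + 1116\right)\right) - 500113}{-43094 - 117279} = \frac{\left(38 + 558 \cdot 1117\right) - 500113}{-160373} = \left(\left(38 + 623286\right) - 500113\right) \left(- \frac{1}{160373}\right) = \left(623324 - 500113\right) \left(- \frac{1}{160373}\right) = 123211 \left(- \frac{1}{160373}\right) = - \frac{123211}{160373}$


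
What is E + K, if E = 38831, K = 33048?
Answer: 71879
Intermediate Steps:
E + K = 38831 + 33048 = 71879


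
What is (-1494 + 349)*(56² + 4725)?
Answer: -9000845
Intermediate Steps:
(-1494 + 349)*(56² + 4725) = -1145*(3136 + 4725) = -1145*7861 = -9000845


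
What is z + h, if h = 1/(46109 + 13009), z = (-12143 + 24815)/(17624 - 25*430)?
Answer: 374575085/203188566 ≈ 1.8435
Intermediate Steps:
z = 6336/3437 (z = 12672/(17624 - 10750) = 12672/6874 = 12672*(1/6874) = 6336/3437 ≈ 1.8435)
h = 1/59118 ≈ 1.6915e-5
z + h = 6336/3437 + 1/59118 = 374575085/203188566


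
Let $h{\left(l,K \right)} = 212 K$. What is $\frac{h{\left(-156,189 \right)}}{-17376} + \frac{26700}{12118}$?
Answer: $- \frac{900201}{8773432} \approx -0.10261$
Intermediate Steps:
$\frac{h{\left(-156,189 \right)}}{-17376} + \frac{26700}{12118} = \frac{212 \cdot 189}{-17376} + \frac{26700}{12118} = 40068 \left(- \frac{1}{17376}\right) + 26700 \cdot \frac{1}{12118} = - \frac{3339}{1448} + \frac{13350}{6059} = - \frac{900201}{8773432}$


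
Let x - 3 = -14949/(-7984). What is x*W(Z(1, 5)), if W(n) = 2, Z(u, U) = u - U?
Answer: 38901/3992 ≈ 9.7447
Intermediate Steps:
x = 38901/7984 (x = 3 - 14949/(-7984) = 3 - 14949*(-1/7984) = 3 + 14949/7984 = 38901/7984 ≈ 4.8724)
x*W(Z(1, 5)) = (38901/7984)*2 = 38901/3992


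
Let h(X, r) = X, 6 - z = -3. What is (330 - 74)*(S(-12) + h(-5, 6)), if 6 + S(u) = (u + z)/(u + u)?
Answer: -2784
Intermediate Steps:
z = 9 (z = 6 - 1*(-3) = 6 + 3 = 9)
S(u) = -6 + (9 + u)/(2*u) (S(u) = -6 + (u + 9)/(u + u) = -6 + (9 + u)/((2*u)) = -6 + (9 + u)*(1/(2*u)) = -6 + (9 + u)/(2*u))
(330 - 74)*(S(-12) + h(-5, 6)) = (330 - 74)*((½)*(9 - 11*(-12))/(-12) - 5) = 256*((½)*(-1/12)*(9 + 132) - 5) = 256*((½)*(-1/12)*141 - 5) = 256*(-47/8 - 5) = 256*(-87/8) = -2784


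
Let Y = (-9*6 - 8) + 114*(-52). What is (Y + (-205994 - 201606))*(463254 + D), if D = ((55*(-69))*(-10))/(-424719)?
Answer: -27124988258472280/141573 ≈ -1.9160e+11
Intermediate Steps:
Y = -5990 (Y = (-54 - 8) - 5928 = -62 - 5928 = -5990)
D = -12650/141573 (D = -3795*(-10)*(-1/424719) = 37950*(-1/424719) = -12650/141573 ≈ -0.089353)
(Y + (-205994 - 201606))*(463254 + D) = (-5990 + (-205994 - 201606))*(463254 - 12650/141573) = (-5990 - 407600)*(65584245892/141573) = -413590*65584245892/141573 = -27124988258472280/141573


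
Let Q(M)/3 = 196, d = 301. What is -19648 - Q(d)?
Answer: -20236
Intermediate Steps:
Q(M) = 588 (Q(M) = 3*196 = 588)
-19648 - Q(d) = -19648 - 1*588 = -19648 - 588 = -20236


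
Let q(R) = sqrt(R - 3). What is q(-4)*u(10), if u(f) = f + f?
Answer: 20*I*sqrt(7) ≈ 52.915*I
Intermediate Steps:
u(f) = 2*f
q(R) = sqrt(-3 + R)
q(-4)*u(10) = sqrt(-3 - 4)*(2*10) = sqrt(-7)*20 = (I*sqrt(7))*20 = 20*I*sqrt(7)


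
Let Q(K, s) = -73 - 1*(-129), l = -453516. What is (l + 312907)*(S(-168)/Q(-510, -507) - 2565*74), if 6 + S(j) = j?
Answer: 106757724729/4 ≈ 2.6689e+10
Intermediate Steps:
S(j) = -6 + j
Q(K, s) = 56 (Q(K, s) = -73 + 129 = 56)
(l + 312907)*(S(-168)/Q(-510, -507) - 2565*74) = (-453516 + 312907)*((-6 - 168)/56 - 2565*74) = -140609*(-174*1/56 - 189810) = -140609*(-87/28 - 189810) = -140609*(-5314767/28) = 106757724729/4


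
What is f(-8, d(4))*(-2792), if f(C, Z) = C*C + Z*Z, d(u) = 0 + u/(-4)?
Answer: -181480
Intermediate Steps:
d(u) = -u/4 (d(u) = 0 + u*(-¼) = 0 - u/4 = -u/4)
f(C, Z) = C² + Z²
f(-8, d(4))*(-2792) = ((-8)² + (-¼*4)²)*(-2792) = (64 + (-1)²)*(-2792) = (64 + 1)*(-2792) = 65*(-2792) = -181480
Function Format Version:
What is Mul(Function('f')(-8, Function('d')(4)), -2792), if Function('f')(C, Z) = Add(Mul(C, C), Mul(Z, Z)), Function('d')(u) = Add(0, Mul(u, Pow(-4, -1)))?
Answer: -181480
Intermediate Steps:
Function('d')(u) = Mul(Rational(-1, 4), u) (Function('d')(u) = Add(0, Mul(u, Rational(-1, 4))) = Add(0, Mul(Rational(-1, 4), u)) = Mul(Rational(-1, 4), u))
Function('f')(C, Z) = Add(Pow(C, 2), Pow(Z, 2))
Mul(Function('f')(-8, Function('d')(4)), -2792) = Mul(Add(Pow(-8, 2), Pow(Mul(Rational(-1, 4), 4), 2)), -2792) = Mul(Add(64, Pow(-1, 2)), -2792) = Mul(Add(64, 1), -2792) = Mul(65, -2792) = -181480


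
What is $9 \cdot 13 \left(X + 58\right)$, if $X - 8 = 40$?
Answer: $12402$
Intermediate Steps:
$X = 48$ ($X = 8 + 40 = 48$)
$9 \cdot 13 \left(X + 58\right) = 9 \cdot 13 \left(48 + 58\right) = 117 \cdot 106 = 12402$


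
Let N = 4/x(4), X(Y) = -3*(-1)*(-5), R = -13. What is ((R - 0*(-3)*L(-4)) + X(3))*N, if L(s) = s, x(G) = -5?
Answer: 112/5 ≈ 22.400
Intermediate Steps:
X(Y) = -15 (X(Y) = 3*(-5) = -15)
N = -⅘ (N = 4/(-5) = 4*(-⅕) = -⅘ ≈ -0.80000)
((R - 0*(-3)*L(-4)) + X(3))*N = ((-13 - 0*(-3)*(-4)) - 15)*(-⅘) = ((-13 - 0*(-4)) - 15)*(-⅘) = ((-13 - 1*0) - 15)*(-⅘) = ((-13 + 0) - 15)*(-⅘) = (-13 - 15)*(-⅘) = -28*(-⅘) = 112/5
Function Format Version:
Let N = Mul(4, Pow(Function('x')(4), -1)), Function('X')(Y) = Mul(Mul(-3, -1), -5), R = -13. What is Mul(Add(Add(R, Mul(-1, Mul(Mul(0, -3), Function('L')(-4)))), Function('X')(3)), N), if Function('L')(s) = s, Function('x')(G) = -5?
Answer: Rational(112, 5) ≈ 22.400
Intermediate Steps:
Function('X')(Y) = -15 (Function('X')(Y) = Mul(3, -5) = -15)
N = Rational(-4, 5) (N = Mul(4, Pow(-5, -1)) = Mul(4, Rational(-1, 5)) = Rational(-4, 5) ≈ -0.80000)
Mul(Add(Add(R, Mul(-1, Mul(Mul(0, -3), Function('L')(-4)))), Function('X')(3)), N) = Mul(Add(Add(-13, Mul(-1, Mul(Mul(0, -3), -4))), -15), Rational(-4, 5)) = Mul(Add(Add(-13, Mul(-1, Mul(0, -4))), -15), Rational(-4, 5)) = Mul(Add(Add(-13, Mul(-1, 0)), -15), Rational(-4, 5)) = Mul(Add(Add(-13, 0), -15), Rational(-4, 5)) = Mul(Add(-13, -15), Rational(-4, 5)) = Mul(-28, Rational(-4, 5)) = Rational(112, 5)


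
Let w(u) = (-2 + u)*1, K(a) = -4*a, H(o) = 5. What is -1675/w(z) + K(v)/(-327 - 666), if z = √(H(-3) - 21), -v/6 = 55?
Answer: 110005/662 + 335*I ≈ 166.17 + 335.0*I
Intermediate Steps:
v = -330 (v = -6*55 = -330)
z = 4*I (z = √(5 - 21) = √(-16) = 4*I ≈ 4.0*I)
w(u) = -2 + u
-1675/w(z) + K(v)/(-327 - 666) = -1675*(-2 - 4*I)/20 + (-4*(-330))/(-327 - 666) = -335*(-2 - 4*I)/4 + 1320/(-993) = -335*(-2 - 4*I)/4 + 1320*(-1/993) = -335*(-2 - 4*I)/4 - 440/331 = -440/331 - 335*(-2 - 4*I)/4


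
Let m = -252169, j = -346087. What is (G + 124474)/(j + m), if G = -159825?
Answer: 35351/598256 ≈ 0.059090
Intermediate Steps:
(G + 124474)/(j + m) = (-159825 + 124474)/(-346087 - 252169) = -35351/(-598256) = -35351*(-1/598256) = 35351/598256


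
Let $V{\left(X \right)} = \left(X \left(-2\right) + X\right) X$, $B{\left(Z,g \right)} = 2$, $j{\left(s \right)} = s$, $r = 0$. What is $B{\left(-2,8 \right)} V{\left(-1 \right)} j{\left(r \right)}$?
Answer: $0$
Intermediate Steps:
$V{\left(X \right)} = - X^{2}$ ($V{\left(X \right)} = \left(- 2 X + X\right) X = - X X = - X^{2}$)
$B{\left(-2,8 \right)} V{\left(-1 \right)} j{\left(r \right)} = 2 \left(- \left(-1\right)^{2}\right) 0 = 2 \left(\left(-1\right) 1\right) 0 = 2 \left(-1\right) 0 = \left(-2\right) 0 = 0$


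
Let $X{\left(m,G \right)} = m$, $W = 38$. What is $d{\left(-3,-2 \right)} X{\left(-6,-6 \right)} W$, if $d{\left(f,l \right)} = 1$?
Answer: $-228$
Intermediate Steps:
$d{\left(-3,-2 \right)} X{\left(-6,-6 \right)} W = 1 \left(-6\right) 38 = \left(-6\right) 38 = -228$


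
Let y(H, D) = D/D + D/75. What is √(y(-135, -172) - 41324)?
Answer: 7*I*√189759/15 ≈ 203.29*I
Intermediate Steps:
y(H, D) = 1 + D/75 (y(H, D) = 1 + D*(1/75) = 1 + D/75)
√(y(-135, -172) - 41324) = √((1 + (1/75)*(-172)) - 41324) = √((1 - 172/75) - 41324) = √(-97/75 - 41324) = √(-3099397/75) = 7*I*√189759/15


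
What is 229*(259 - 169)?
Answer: 20610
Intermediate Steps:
229*(259 - 169) = 229*90 = 20610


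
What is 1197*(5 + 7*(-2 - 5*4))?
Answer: -178353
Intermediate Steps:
1197*(5 + 7*(-2 - 5*4)) = 1197*(5 + 7*(-2 - 20)) = 1197*(5 + 7*(-22)) = 1197*(5 - 154) = 1197*(-149) = -178353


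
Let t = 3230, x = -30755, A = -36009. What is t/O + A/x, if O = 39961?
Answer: 1538294299/1229000555 ≈ 1.2517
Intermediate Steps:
t/O + A/x = 3230/39961 - 36009/(-30755) = 3230*(1/39961) - 36009*(-1/30755) = 3230/39961 + 36009/30755 = 1538294299/1229000555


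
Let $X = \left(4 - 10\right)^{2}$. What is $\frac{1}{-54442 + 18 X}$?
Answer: $- \frac{1}{53794} \approx -1.8589 \cdot 10^{-5}$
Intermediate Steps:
$X = 36$ ($X = \left(-6\right)^{2} = 36$)
$\frac{1}{-54442 + 18 X} = \frac{1}{-54442 + 18 \cdot 36} = \frac{1}{-54442 + 648} = \frac{1}{-53794} = - \frac{1}{53794}$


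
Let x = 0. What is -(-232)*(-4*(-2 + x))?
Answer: 1856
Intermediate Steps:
-(-232)*(-4*(-2 + x)) = -(-232)*(-4*(-2 + 0)) = -(-232)*(-4*(-2)) = -(-232)*8 = -116*(-16) = 1856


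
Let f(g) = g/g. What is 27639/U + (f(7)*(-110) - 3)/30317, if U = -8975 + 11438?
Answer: 279217748/24890257 ≈ 11.218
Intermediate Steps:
f(g) = 1
U = 2463
27639/U + (f(7)*(-110) - 3)/30317 = 27639/2463 + (1*(-110) - 3)/30317 = 27639*(1/2463) + (-110 - 3)*(1/30317) = 9213/821 - 113*1/30317 = 9213/821 - 113/30317 = 279217748/24890257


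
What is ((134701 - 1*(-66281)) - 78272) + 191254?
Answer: 313964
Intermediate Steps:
((134701 - 1*(-66281)) - 78272) + 191254 = ((134701 + 66281) - 78272) + 191254 = (200982 - 78272) + 191254 = 122710 + 191254 = 313964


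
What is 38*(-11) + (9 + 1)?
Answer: -408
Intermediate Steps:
38*(-11) + (9 + 1) = -418 + 10 = -408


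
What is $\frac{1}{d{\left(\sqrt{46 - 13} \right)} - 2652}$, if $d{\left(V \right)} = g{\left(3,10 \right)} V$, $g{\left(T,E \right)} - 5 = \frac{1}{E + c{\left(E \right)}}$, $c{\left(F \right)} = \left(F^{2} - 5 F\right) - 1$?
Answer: $- \frac{769301}{2039945308} - \frac{2183 \sqrt{33}}{3059917962} \approx -0.00038122$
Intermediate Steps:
$c{\left(F \right)} = -1 + F^{2} - 5 F$
$g{\left(T,E \right)} = 5 + \frac{1}{-1 + E^{2} - 4 E}$ ($g{\left(T,E \right)} = 5 + \frac{1}{E - \left(1 - E^{2} + 5 E\right)} = 5 + \frac{1}{-1 + E^{2} - 4 E}$)
$d{\left(V \right)} = \frac{296 V}{59}$ ($d{\left(V \right)} = \frac{4 - 5 \cdot 10^{2} + 20 \cdot 10}{1 - 10^{2} + 4 \cdot 10} V = \frac{4 - 500 + 200}{1 - 100 + 40} V = \frac{1}{-59} \left(-296\right) V = \left(- \frac{1}{59}\right) \left(-296\right) V = \frac{296 V}{59}$)
$\frac{1}{d{\left(\sqrt{46 - 13} \right)} - 2652} = \frac{1}{\frac{296 \sqrt{46 - 13}}{59} - 2652} = \frac{1}{\frac{296 \sqrt{33}}{59} - 2652} = \frac{1}{-2652 + \frac{296 \sqrt{33}}{59}}$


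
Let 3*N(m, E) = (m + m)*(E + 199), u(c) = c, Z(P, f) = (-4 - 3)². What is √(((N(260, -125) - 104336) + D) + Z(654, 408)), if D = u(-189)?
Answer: 2*I*√206211/3 ≈ 302.74*I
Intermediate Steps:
Z(P, f) = 49 (Z(P, f) = (-7)² = 49)
D = -189
N(m, E) = 2*m*(199 + E)/3 (N(m, E) = ((m + m)*(E + 199))/3 = ((2*m)*(199 + E))/3 = (2*m*(199 + E))/3 = 2*m*(199 + E)/3)
√(((N(260, -125) - 104336) + D) + Z(654, 408)) = √((((⅔)*260*(199 - 125) - 104336) - 189) + 49) = √((((⅔)*260*74 - 104336) - 189) + 49) = √(((38480/3 - 104336) - 189) + 49) = √((-274528/3 - 189) + 49) = √(-275095/3 + 49) = √(-274948/3) = 2*I*√206211/3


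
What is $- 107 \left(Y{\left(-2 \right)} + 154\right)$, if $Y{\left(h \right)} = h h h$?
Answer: $-15622$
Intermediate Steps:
$Y{\left(h \right)} = h^{3}$ ($Y{\left(h \right)} = h^{2} h = h^{3}$)
$- 107 \left(Y{\left(-2 \right)} + 154\right) = - 107 \left(\left(-2\right)^{3} + 154\right) = - 107 \left(-8 + 154\right) = \left(-107\right) 146 = -15622$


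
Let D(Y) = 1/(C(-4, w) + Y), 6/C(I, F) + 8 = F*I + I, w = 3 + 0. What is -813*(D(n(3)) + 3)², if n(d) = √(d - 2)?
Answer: -45799/3 ≈ -15266.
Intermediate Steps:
n(d) = √(-2 + d)
w = 3
C(I, F) = 6/(-8 + I + F*I) (C(I, F) = 6/(-8 + (F*I + I)) = 6/(-8 + (I + F*I)) = 6/(-8 + I + F*I))
D(Y) = 1/(-¼ + Y) (D(Y) = 1/(6/(-8 - 4 + 3*(-4)) + Y) = 1/(6/(-8 - 4 - 12) + Y) = 1/(6/(-24) + Y) = 1/(6*(-1/24) + Y) = 1/(-¼ + Y))
-813*(D(n(3)) + 3)² = -813*(4/(-1 + 4*√(-2 + 3)) + 3)² = -813*(4/(-1 + 4*√1) + 3)² = -813*(4/(-1 + 4*1) + 3)² = -813*(4/(-1 + 4) + 3)² = -813*(4/3 + 3)² = -813*(13/3)² = -813*169/9 = -45799/3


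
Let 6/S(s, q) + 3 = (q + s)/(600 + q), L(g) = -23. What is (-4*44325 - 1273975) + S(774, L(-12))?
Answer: -711126481/490 ≈ -1.4513e+6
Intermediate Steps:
S(s, q) = 6/(-3 + (q + s)/(600 + q))
(-4*44325 - 1273975) + S(774, L(-12)) = (-4*44325 - 1273975) + 6*(-600 - 1*(-23))/(1800 - 1*774 + 2*(-23)) = (-177300 - 1273975) + 6*(-600 + 23)/(1800 - 774 - 46) = -1451275 + 6*(-577)/980 = -1451275 + 6*(1/980)*(-577) = -1451275 - 1731/490 = -711126481/490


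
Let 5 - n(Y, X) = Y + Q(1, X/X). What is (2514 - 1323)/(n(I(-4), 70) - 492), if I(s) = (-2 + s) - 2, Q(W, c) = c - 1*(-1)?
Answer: -1191/481 ≈ -2.4761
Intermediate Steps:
Q(W, c) = 1 + c (Q(W, c) = c + 1 = 1 + c)
I(s) = -4 + s
n(Y, X) = 3 - Y (n(Y, X) = 5 - (Y + (1 + X/X)) = 5 - (Y + (1 + 1)) = 5 - (Y + 2) = 5 - (2 + Y) = 5 + (-2 - Y) = 3 - Y)
(2514 - 1323)/(n(I(-4), 70) - 492) = (2514 - 1323)/((3 - (-4 - 4)) - 492) = 1191/((3 - 1*(-8)) - 492) = 1191/((3 + 8) - 492) = 1191/(11 - 492) = 1191/(-481) = 1191*(-1/481) = -1191/481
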